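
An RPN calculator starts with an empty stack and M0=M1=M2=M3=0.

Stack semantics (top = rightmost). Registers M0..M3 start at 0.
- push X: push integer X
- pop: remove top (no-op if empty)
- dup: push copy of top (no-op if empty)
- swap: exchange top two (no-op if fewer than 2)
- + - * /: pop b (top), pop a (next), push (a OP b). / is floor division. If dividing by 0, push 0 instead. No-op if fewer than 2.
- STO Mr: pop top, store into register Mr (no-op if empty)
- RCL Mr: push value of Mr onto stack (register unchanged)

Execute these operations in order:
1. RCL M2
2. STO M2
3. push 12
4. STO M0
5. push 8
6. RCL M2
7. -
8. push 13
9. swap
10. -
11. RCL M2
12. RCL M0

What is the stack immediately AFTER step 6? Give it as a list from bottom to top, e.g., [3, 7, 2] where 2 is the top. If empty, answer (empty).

After op 1 (RCL M2): stack=[0] mem=[0,0,0,0]
After op 2 (STO M2): stack=[empty] mem=[0,0,0,0]
After op 3 (push 12): stack=[12] mem=[0,0,0,0]
After op 4 (STO M0): stack=[empty] mem=[12,0,0,0]
After op 5 (push 8): stack=[8] mem=[12,0,0,0]
After op 6 (RCL M2): stack=[8,0] mem=[12,0,0,0]

[8, 0]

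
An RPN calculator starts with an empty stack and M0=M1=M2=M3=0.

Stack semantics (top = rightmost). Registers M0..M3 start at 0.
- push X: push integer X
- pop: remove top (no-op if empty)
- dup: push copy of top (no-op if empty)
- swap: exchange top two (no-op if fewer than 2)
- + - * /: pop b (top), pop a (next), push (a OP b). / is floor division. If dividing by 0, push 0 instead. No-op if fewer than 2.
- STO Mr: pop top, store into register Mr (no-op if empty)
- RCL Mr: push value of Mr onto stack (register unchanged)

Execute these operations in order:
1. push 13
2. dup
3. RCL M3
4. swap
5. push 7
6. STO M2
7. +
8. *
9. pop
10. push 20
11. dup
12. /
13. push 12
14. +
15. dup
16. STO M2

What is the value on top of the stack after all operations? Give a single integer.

Answer: 13

Derivation:
After op 1 (push 13): stack=[13] mem=[0,0,0,0]
After op 2 (dup): stack=[13,13] mem=[0,0,0,0]
After op 3 (RCL M3): stack=[13,13,0] mem=[0,0,0,0]
After op 4 (swap): stack=[13,0,13] mem=[0,0,0,0]
After op 5 (push 7): stack=[13,0,13,7] mem=[0,0,0,0]
After op 6 (STO M2): stack=[13,0,13] mem=[0,0,7,0]
After op 7 (+): stack=[13,13] mem=[0,0,7,0]
After op 8 (*): stack=[169] mem=[0,0,7,0]
After op 9 (pop): stack=[empty] mem=[0,0,7,0]
After op 10 (push 20): stack=[20] mem=[0,0,7,0]
After op 11 (dup): stack=[20,20] mem=[0,0,7,0]
After op 12 (/): stack=[1] mem=[0,0,7,0]
After op 13 (push 12): stack=[1,12] mem=[0,0,7,0]
After op 14 (+): stack=[13] mem=[0,0,7,0]
After op 15 (dup): stack=[13,13] mem=[0,0,7,0]
After op 16 (STO M2): stack=[13] mem=[0,0,13,0]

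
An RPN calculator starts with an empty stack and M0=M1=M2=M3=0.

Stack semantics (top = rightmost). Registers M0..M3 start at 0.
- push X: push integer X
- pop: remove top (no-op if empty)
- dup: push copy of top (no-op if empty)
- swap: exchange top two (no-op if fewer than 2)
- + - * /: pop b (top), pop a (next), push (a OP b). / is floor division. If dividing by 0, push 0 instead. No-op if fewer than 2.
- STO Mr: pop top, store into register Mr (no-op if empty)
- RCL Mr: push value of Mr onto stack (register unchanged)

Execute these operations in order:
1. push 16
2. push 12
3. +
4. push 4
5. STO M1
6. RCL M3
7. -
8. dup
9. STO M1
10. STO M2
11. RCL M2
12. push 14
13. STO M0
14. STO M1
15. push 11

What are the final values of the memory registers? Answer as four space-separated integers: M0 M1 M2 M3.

Answer: 14 28 28 0

Derivation:
After op 1 (push 16): stack=[16] mem=[0,0,0,0]
After op 2 (push 12): stack=[16,12] mem=[0,0,0,0]
After op 3 (+): stack=[28] mem=[0,0,0,0]
After op 4 (push 4): stack=[28,4] mem=[0,0,0,0]
After op 5 (STO M1): stack=[28] mem=[0,4,0,0]
After op 6 (RCL M3): stack=[28,0] mem=[0,4,0,0]
After op 7 (-): stack=[28] mem=[0,4,0,0]
After op 8 (dup): stack=[28,28] mem=[0,4,0,0]
After op 9 (STO M1): stack=[28] mem=[0,28,0,0]
After op 10 (STO M2): stack=[empty] mem=[0,28,28,0]
After op 11 (RCL M2): stack=[28] mem=[0,28,28,0]
After op 12 (push 14): stack=[28,14] mem=[0,28,28,0]
After op 13 (STO M0): stack=[28] mem=[14,28,28,0]
After op 14 (STO M1): stack=[empty] mem=[14,28,28,0]
After op 15 (push 11): stack=[11] mem=[14,28,28,0]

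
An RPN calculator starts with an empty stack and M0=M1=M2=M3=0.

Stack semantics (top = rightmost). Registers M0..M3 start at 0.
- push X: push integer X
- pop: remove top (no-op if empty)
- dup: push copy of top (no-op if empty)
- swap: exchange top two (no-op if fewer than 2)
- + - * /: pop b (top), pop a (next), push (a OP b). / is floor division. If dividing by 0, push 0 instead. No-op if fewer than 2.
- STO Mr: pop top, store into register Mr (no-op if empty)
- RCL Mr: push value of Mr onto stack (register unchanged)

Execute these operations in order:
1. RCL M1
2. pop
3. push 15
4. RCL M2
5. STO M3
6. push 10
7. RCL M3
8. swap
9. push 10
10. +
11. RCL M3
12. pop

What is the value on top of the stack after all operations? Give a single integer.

After op 1 (RCL M1): stack=[0] mem=[0,0,0,0]
After op 2 (pop): stack=[empty] mem=[0,0,0,0]
After op 3 (push 15): stack=[15] mem=[0,0,0,0]
After op 4 (RCL M2): stack=[15,0] mem=[0,0,0,0]
After op 5 (STO M3): stack=[15] mem=[0,0,0,0]
After op 6 (push 10): stack=[15,10] mem=[0,0,0,0]
After op 7 (RCL M3): stack=[15,10,0] mem=[0,0,0,0]
After op 8 (swap): stack=[15,0,10] mem=[0,0,0,0]
After op 9 (push 10): stack=[15,0,10,10] mem=[0,0,0,0]
After op 10 (+): stack=[15,0,20] mem=[0,0,0,0]
After op 11 (RCL M3): stack=[15,0,20,0] mem=[0,0,0,0]
After op 12 (pop): stack=[15,0,20] mem=[0,0,0,0]

Answer: 20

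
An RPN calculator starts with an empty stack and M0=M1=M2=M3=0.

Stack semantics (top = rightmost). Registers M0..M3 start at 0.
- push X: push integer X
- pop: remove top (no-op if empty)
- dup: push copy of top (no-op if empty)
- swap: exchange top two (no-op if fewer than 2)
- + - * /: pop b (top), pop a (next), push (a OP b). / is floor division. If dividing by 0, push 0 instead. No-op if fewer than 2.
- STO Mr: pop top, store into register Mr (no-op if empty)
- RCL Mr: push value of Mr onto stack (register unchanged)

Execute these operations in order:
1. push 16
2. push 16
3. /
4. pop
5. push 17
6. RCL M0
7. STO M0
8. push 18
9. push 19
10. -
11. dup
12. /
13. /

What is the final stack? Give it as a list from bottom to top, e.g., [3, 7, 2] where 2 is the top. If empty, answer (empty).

After op 1 (push 16): stack=[16] mem=[0,0,0,0]
After op 2 (push 16): stack=[16,16] mem=[0,0,0,0]
After op 3 (/): stack=[1] mem=[0,0,0,0]
After op 4 (pop): stack=[empty] mem=[0,0,0,0]
After op 5 (push 17): stack=[17] mem=[0,0,0,0]
After op 6 (RCL M0): stack=[17,0] mem=[0,0,0,0]
After op 7 (STO M0): stack=[17] mem=[0,0,0,0]
After op 8 (push 18): stack=[17,18] mem=[0,0,0,0]
After op 9 (push 19): stack=[17,18,19] mem=[0,0,0,0]
After op 10 (-): stack=[17,-1] mem=[0,0,0,0]
After op 11 (dup): stack=[17,-1,-1] mem=[0,0,0,0]
After op 12 (/): stack=[17,1] mem=[0,0,0,0]
After op 13 (/): stack=[17] mem=[0,0,0,0]

Answer: [17]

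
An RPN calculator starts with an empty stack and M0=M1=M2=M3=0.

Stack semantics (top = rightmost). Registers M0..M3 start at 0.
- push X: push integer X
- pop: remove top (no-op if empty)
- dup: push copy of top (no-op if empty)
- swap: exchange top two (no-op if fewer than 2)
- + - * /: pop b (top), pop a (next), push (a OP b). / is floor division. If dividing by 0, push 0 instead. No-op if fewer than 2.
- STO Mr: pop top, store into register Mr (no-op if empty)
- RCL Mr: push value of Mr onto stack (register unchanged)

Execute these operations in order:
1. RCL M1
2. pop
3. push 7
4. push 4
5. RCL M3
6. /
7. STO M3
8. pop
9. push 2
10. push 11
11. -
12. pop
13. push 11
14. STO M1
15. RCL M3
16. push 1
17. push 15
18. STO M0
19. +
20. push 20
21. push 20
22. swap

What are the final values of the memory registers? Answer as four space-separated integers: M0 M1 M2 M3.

Answer: 15 11 0 0

Derivation:
After op 1 (RCL M1): stack=[0] mem=[0,0,0,0]
After op 2 (pop): stack=[empty] mem=[0,0,0,0]
After op 3 (push 7): stack=[7] mem=[0,0,0,0]
After op 4 (push 4): stack=[7,4] mem=[0,0,0,0]
After op 5 (RCL M3): stack=[7,4,0] mem=[0,0,0,0]
After op 6 (/): stack=[7,0] mem=[0,0,0,0]
After op 7 (STO M3): stack=[7] mem=[0,0,0,0]
After op 8 (pop): stack=[empty] mem=[0,0,0,0]
After op 9 (push 2): stack=[2] mem=[0,0,0,0]
After op 10 (push 11): stack=[2,11] mem=[0,0,0,0]
After op 11 (-): stack=[-9] mem=[0,0,0,0]
After op 12 (pop): stack=[empty] mem=[0,0,0,0]
After op 13 (push 11): stack=[11] mem=[0,0,0,0]
After op 14 (STO M1): stack=[empty] mem=[0,11,0,0]
After op 15 (RCL M3): stack=[0] mem=[0,11,0,0]
After op 16 (push 1): stack=[0,1] mem=[0,11,0,0]
After op 17 (push 15): stack=[0,1,15] mem=[0,11,0,0]
After op 18 (STO M0): stack=[0,1] mem=[15,11,0,0]
After op 19 (+): stack=[1] mem=[15,11,0,0]
After op 20 (push 20): stack=[1,20] mem=[15,11,0,0]
After op 21 (push 20): stack=[1,20,20] mem=[15,11,0,0]
After op 22 (swap): stack=[1,20,20] mem=[15,11,0,0]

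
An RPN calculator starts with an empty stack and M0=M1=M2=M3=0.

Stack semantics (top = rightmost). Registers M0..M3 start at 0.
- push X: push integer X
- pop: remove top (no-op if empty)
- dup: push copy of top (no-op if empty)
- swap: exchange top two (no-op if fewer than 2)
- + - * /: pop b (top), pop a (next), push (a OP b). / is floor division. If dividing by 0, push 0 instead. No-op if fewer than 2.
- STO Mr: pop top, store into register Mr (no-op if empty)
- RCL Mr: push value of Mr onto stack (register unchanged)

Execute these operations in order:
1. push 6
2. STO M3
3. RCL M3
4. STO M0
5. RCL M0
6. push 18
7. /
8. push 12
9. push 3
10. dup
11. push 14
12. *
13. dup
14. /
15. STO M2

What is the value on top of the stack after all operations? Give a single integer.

Answer: 3

Derivation:
After op 1 (push 6): stack=[6] mem=[0,0,0,0]
After op 2 (STO M3): stack=[empty] mem=[0,0,0,6]
After op 3 (RCL M3): stack=[6] mem=[0,0,0,6]
After op 4 (STO M0): stack=[empty] mem=[6,0,0,6]
After op 5 (RCL M0): stack=[6] mem=[6,0,0,6]
After op 6 (push 18): stack=[6,18] mem=[6,0,0,6]
After op 7 (/): stack=[0] mem=[6,0,0,6]
After op 8 (push 12): stack=[0,12] mem=[6,0,0,6]
After op 9 (push 3): stack=[0,12,3] mem=[6,0,0,6]
After op 10 (dup): stack=[0,12,3,3] mem=[6,0,0,6]
After op 11 (push 14): stack=[0,12,3,3,14] mem=[6,0,0,6]
After op 12 (*): stack=[0,12,3,42] mem=[6,0,0,6]
After op 13 (dup): stack=[0,12,3,42,42] mem=[6,0,0,6]
After op 14 (/): stack=[0,12,3,1] mem=[6,0,0,6]
After op 15 (STO M2): stack=[0,12,3] mem=[6,0,1,6]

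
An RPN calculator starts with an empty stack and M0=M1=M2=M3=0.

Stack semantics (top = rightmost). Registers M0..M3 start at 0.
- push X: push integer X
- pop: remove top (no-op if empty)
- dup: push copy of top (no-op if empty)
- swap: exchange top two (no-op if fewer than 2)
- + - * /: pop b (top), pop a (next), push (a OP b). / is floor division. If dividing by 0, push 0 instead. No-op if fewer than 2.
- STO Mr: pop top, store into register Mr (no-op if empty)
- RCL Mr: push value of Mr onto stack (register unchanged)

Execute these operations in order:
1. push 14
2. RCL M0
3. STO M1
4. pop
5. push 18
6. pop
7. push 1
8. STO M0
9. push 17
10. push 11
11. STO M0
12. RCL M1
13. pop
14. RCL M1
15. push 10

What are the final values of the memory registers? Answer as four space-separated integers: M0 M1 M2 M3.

Answer: 11 0 0 0

Derivation:
After op 1 (push 14): stack=[14] mem=[0,0,0,0]
After op 2 (RCL M0): stack=[14,0] mem=[0,0,0,0]
After op 3 (STO M1): stack=[14] mem=[0,0,0,0]
After op 4 (pop): stack=[empty] mem=[0,0,0,0]
After op 5 (push 18): stack=[18] mem=[0,0,0,0]
After op 6 (pop): stack=[empty] mem=[0,0,0,0]
After op 7 (push 1): stack=[1] mem=[0,0,0,0]
After op 8 (STO M0): stack=[empty] mem=[1,0,0,0]
After op 9 (push 17): stack=[17] mem=[1,0,0,0]
After op 10 (push 11): stack=[17,11] mem=[1,0,0,0]
After op 11 (STO M0): stack=[17] mem=[11,0,0,0]
After op 12 (RCL M1): stack=[17,0] mem=[11,0,0,0]
After op 13 (pop): stack=[17] mem=[11,0,0,0]
After op 14 (RCL M1): stack=[17,0] mem=[11,0,0,0]
After op 15 (push 10): stack=[17,0,10] mem=[11,0,0,0]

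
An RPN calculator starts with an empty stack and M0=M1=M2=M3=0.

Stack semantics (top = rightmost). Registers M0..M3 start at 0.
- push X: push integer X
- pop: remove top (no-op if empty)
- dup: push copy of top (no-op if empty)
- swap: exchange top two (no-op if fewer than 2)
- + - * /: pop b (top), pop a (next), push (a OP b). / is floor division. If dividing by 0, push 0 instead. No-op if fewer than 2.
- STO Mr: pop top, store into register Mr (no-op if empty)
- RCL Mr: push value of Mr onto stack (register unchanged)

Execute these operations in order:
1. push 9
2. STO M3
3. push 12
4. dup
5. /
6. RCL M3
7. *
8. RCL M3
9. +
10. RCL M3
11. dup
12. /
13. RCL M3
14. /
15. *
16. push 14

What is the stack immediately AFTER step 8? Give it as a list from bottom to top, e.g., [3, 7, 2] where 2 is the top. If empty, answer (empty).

After op 1 (push 9): stack=[9] mem=[0,0,0,0]
After op 2 (STO M3): stack=[empty] mem=[0,0,0,9]
After op 3 (push 12): stack=[12] mem=[0,0,0,9]
After op 4 (dup): stack=[12,12] mem=[0,0,0,9]
After op 5 (/): stack=[1] mem=[0,0,0,9]
After op 6 (RCL M3): stack=[1,9] mem=[0,0,0,9]
After op 7 (*): stack=[9] mem=[0,0,0,9]
After op 8 (RCL M3): stack=[9,9] mem=[0,0,0,9]

[9, 9]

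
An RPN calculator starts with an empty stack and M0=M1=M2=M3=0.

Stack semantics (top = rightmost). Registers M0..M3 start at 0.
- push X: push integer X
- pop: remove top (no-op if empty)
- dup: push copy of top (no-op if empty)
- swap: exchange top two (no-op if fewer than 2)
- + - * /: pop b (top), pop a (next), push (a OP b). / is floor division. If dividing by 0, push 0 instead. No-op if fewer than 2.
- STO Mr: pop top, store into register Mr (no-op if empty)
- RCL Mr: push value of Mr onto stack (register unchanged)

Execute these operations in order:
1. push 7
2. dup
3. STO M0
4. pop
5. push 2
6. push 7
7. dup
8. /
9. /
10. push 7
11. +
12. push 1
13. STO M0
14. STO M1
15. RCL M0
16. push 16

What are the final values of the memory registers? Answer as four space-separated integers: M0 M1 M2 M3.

Answer: 1 9 0 0

Derivation:
After op 1 (push 7): stack=[7] mem=[0,0,0,0]
After op 2 (dup): stack=[7,7] mem=[0,0,0,0]
After op 3 (STO M0): stack=[7] mem=[7,0,0,0]
After op 4 (pop): stack=[empty] mem=[7,0,0,0]
After op 5 (push 2): stack=[2] mem=[7,0,0,0]
After op 6 (push 7): stack=[2,7] mem=[7,0,0,0]
After op 7 (dup): stack=[2,7,7] mem=[7,0,0,0]
After op 8 (/): stack=[2,1] mem=[7,0,0,0]
After op 9 (/): stack=[2] mem=[7,0,0,0]
After op 10 (push 7): stack=[2,7] mem=[7,0,0,0]
After op 11 (+): stack=[9] mem=[7,0,0,0]
After op 12 (push 1): stack=[9,1] mem=[7,0,0,0]
After op 13 (STO M0): stack=[9] mem=[1,0,0,0]
After op 14 (STO M1): stack=[empty] mem=[1,9,0,0]
After op 15 (RCL M0): stack=[1] mem=[1,9,0,0]
After op 16 (push 16): stack=[1,16] mem=[1,9,0,0]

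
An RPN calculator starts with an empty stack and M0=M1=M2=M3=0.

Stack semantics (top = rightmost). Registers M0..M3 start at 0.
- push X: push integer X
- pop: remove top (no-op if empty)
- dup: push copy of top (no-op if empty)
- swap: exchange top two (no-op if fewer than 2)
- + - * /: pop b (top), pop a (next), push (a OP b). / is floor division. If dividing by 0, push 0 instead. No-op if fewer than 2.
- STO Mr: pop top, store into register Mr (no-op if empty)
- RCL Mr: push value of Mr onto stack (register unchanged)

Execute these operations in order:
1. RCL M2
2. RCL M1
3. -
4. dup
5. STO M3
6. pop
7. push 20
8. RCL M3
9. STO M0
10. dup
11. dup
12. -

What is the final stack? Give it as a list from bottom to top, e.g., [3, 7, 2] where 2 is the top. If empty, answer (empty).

Answer: [20, 0]

Derivation:
After op 1 (RCL M2): stack=[0] mem=[0,0,0,0]
After op 2 (RCL M1): stack=[0,0] mem=[0,0,0,0]
After op 3 (-): stack=[0] mem=[0,0,0,0]
After op 4 (dup): stack=[0,0] mem=[0,0,0,0]
After op 5 (STO M3): stack=[0] mem=[0,0,0,0]
After op 6 (pop): stack=[empty] mem=[0,0,0,0]
After op 7 (push 20): stack=[20] mem=[0,0,0,0]
After op 8 (RCL M3): stack=[20,0] mem=[0,0,0,0]
After op 9 (STO M0): stack=[20] mem=[0,0,0,0]
After op 10 (dup): stack=[20,20] mem=[0,0,0,0]
After op 11 (dup): stack=[20,20,20] mem=[0,0,0,0]
After op 12 (-): stack=[20,0] mem=[0,0,0,0]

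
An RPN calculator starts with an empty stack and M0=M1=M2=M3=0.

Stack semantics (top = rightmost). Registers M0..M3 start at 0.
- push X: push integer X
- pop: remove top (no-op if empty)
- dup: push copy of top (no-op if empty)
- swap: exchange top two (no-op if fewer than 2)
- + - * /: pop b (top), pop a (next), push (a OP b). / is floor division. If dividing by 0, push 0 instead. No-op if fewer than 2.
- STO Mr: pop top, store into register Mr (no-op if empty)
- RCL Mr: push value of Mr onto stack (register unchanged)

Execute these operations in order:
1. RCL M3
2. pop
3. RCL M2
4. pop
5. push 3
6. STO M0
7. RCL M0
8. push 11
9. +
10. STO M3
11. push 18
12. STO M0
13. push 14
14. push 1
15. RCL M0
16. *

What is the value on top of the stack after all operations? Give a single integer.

After op 1 (RCL M3): stack=[0] mem=[0,0,0,0]
After op 2 (pop): stack=[empty] mem=[0,0,0,0]
After op 3 (RCL M2): stack=[0] mem=[0,0,0,0]
After op 4 (pop): stack=[empty] mem=[0,0,0,0]
After op 5 (push 3): stack=[3] mem=[0,0,0,0]
After op 6 (STO M0): stack=[empty] mem=[3,0,0,0]
After op 7 (RCL M0): stack=[3] mem=[3,0,0,0]
After op 8 (push 11): stack=[3,11] mem=[3,0,0,0]
After op 9 (+): stack=[14] mem=[3,0,0,0]
After op 10 (STO M3): stack=[empty] mem=[3,0,0,14]
After op 11 (push 18): stack=[18] mem=[3,0,0,14]
After op 12 (STO M0): stack=[empty] mem=[18,0,0,14]
After op 13 (push 14): stack=[14] mem=[18,0,0,14]
After op 14 (push 1): stack=[14,1] mem=[18,0,0,14]
After op 15 (RCL M0): stack=[14,1,18] mem=[18,0,0,14]
After op 16 (*): stack=[14,18] mem=[18,0,0,14]

Answer: 18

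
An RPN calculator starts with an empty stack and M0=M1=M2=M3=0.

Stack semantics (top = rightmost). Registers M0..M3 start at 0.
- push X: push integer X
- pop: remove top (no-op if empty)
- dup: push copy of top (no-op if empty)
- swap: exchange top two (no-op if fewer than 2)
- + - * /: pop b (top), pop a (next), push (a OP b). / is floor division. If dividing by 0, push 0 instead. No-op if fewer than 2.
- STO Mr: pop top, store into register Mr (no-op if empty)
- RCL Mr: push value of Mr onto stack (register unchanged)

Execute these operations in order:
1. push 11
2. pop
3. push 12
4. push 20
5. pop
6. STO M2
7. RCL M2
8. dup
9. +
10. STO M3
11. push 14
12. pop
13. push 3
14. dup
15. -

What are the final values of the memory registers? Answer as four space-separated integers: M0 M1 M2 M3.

After op 1 (push 11): stack=[11] mem=[0,0,0,0]
After op 2 (pop): stack=[empty] mem=[0,0,0,0]
After op 3 (push 12): stack=[12] mem=[0,0,0,0]
After op 4 (push 20): stack=[12,20] mem=[0,0,0,0]
After op 5 (pop): stack=[12] mem=[0,0,0,0]
After op 6 (STO M2): stack=[empty] mem=[0,0,12,0]
After op 7 (RCL M2): stack=[12] mem=[0,0,12,0]
After op 8 (dup): stack=[12,12] mem=[0,0,12,0]
After op 9 (+): stack=[24] mem=[0,0,12,0]
After op 10 (STO M3): stack=[empty] mem=[0,0,12,24]
After op 11 (push 14): stack=[14] mem=[0,0,12,24]
After op 12 (pop): stack=[empty] mem=[0,0,12,24]
After op 13 (push 3): stack=[3] mem=[0,0,12,24]
After op 14 (dup): stack=[3,3] mem=[0,0,12,24]
After op 15 (-): stack=[0] mem=[0,0,12,24]

Answer: 0 0 12 24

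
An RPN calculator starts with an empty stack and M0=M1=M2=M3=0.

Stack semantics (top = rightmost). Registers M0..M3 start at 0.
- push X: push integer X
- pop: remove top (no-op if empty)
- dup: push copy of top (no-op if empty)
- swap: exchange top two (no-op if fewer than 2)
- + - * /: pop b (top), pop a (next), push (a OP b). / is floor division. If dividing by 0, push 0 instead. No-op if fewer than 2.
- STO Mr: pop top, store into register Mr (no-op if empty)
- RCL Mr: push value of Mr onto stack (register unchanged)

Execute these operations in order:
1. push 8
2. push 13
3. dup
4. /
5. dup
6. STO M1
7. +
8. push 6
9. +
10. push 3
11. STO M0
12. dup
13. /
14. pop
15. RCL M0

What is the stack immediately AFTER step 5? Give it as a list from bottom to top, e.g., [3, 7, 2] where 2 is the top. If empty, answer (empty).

After op 1 (push 8): stack=[8] mem=[0,0,0,0]
After op 2 (push 13): stack=[8,13] mem=[0,0,0,0]
After op 3 (dup): stack=[8,13,13] mem=[0,0,0,0]
After op 4 (/): stack=[8,1] mem=[0,0,0,0]
After op 5 (dup): stack=[8,1,1] mem=[0,0,0,0]

[8, 1, 1]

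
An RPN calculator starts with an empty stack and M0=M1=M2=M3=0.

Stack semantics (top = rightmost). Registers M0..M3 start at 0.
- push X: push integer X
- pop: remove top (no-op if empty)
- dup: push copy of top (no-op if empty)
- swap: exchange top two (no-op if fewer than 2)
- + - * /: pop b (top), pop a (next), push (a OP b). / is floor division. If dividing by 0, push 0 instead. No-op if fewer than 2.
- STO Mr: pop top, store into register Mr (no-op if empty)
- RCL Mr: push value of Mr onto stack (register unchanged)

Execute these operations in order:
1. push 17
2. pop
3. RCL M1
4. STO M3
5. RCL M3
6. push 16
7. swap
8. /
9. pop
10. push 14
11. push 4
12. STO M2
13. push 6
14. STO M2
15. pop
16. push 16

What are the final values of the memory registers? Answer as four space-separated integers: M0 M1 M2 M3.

Answer: 0 0 6 0

Derivation:
After op 1 (push 17): stack=[17] mem=[0,0,0,0]
After op 2 (pop): stack=[empty] mem=[0,0,0,0]
After op 3 (RCL M1): stack=[0] mem=[0,0,0,0]
After op 4 (STO M3): stack=[empty] mem=[0,0,0,0]
After op 5 (RCL M3): stack=[0] mem=[0,0,0,0]
After op 6 (push 16): stack=[0,16] mem=[0,0,0,0]
After op 7 (swap): stack=[16,0] mem=[0,0,0,0]
After op 8 (/): stack=[0] mem=[0,0,0,0]
After op 9 (pop): stack=[empty] mem=[0,0,0,0]
After op 10 (push 14): stack=[14] mem=[0,0,0,0]
After op 11 (push 4): stack=[14,4] mem=[0,0,0,0]
After op 12 (STO M2): stack=[14] mem=[0,0,4,0]
After op 13 (push 6): stack=[14,6] mem=[0,0,4,0]
After op 14 (STO M2): stack=[14] mem=[0,0,6,0]
After op 15 (pop): stack=[empty] mem=[0,0,6,0]
After op 16 (push 16): stack=[16] mem=[0,0,6,0]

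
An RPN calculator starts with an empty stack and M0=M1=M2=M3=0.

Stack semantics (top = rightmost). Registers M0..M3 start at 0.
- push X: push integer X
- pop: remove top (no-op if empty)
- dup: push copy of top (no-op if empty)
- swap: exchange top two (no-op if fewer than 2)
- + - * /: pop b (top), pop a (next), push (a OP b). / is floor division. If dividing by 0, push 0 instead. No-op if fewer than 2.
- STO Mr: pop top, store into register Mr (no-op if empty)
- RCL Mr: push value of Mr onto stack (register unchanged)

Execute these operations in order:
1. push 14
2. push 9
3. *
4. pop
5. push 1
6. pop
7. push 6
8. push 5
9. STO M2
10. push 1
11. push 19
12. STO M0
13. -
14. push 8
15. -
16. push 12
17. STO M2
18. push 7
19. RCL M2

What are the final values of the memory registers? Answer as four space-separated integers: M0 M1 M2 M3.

Answer: 19 0 12 0

Derivation:
After op 1 (push 14): stack=[14] mem=[0,0,0,0]
After op 2 (push 9): stack=[14,9] mem=[0,0,0,0]
After op 3 (*): stack=[126] mem=[0,0,0,0]
After op 4 (pop): stack=[empty] mem=[0,0,0,0]
After op 5 (push 1): stack=[1] mem=[0,0,0,0]
After op 6 (pop): stack=[empty] mem=[0,0,0,0]
After op 7 (push 6): stack=[6] mem=[0,0,0,0]
After op 8 (push 5): stack=[6,5] mem=[0,0,0,0]
After op 9 (STO M2): stack=[6] mem=[0,0,5,0]
After op 10 (push 1): stack=[6,1] mem=[0,0,5,0]
After op 11 (push 19): stack=[6,1,19] mem=[0,0,5,0]
After op 12 (STO M0): stack=[6,1] mem=[19,0,5,0]
After op 13 (-): stack=[5] mem=[19,0,5,0]
After op 14 (push 8): stack=[5,8] mem=[19,0,5,0]
After op 15 (-): stack=[-3] mem=[19,0,5,0]
After op 16 (push 12): stack=[-3,12] mem=[19,0,5,0]
After op 17 (STO M2): stack=[-3] mem=[19,0,12,0]
After op 18 (push 7): stack=[-3,7] mem=[19,0,12,0]
After op 19 (RCL M2): stack=[-3,7,12] mem=[19,0,12,0]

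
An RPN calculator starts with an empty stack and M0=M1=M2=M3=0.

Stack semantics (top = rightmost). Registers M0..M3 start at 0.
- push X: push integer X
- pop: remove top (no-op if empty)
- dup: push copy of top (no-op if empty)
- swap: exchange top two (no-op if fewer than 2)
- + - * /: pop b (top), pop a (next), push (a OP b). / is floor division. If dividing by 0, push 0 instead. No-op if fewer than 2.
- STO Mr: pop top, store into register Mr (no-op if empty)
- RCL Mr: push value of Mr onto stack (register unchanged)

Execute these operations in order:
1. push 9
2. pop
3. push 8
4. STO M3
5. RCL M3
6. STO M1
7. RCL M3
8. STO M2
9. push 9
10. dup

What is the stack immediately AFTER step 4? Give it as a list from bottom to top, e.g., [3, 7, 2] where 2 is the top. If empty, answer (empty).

After op 1 (push 9): stack=[9] mem=[0,0,0,0]
After op 2 (pop): stack=[empty] mem=[0,0,0,0]
After op 3 (push 8): stack=[8] mem=[0,0,0,0]
After op 4 (STO M3): stack=[empty] mem=[0,0,0,8]

(empty)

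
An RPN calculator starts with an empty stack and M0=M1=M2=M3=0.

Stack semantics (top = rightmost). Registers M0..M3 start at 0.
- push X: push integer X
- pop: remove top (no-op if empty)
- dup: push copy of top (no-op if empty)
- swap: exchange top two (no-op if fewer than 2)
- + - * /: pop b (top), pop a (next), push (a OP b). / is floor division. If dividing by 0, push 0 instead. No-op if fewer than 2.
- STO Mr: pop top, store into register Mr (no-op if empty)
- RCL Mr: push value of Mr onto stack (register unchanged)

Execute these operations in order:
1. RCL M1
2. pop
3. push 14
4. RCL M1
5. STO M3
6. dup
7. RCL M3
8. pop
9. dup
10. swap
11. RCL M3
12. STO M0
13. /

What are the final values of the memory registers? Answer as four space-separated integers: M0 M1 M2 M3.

After op 1 (RCL M1): stack=[0] mem=[0,0,0,0]
After op 2 (pop): stack=[empty] mem=[0,0,0,0]
After op 3 (push 14): stack=[14] mem=[0,0,0,0]
After op 4 (RCL M1): stack=[14,0] mem=[0,0,0,0]
After op 5 (STO M3): stack=[14] mem=[0,0,0,0]
After op 6 (dup): stack=[14,14] mem=[0,0,0,0]
After op 7 (RCL M3): stack=[14,14,0] mem=[0,0,0,0]
After op 8 (pop): stack=[14,14] mem=[0,0,0,0]
After op 9 (dup): stack=[14,14,14] mem=[0,0,0,0]
After op 10 (swap): stack=[14,14,14] mem=[0,0,0,0]
After op 11 (RCL M3): stack=[14,14,14,0] mem=[0,0,0,0]
After op 12 (STO M0): stack=[14,14,14] mem=[0,0,0,0]
After op 13 (/): stack=[14,1] mem=[0,0,0,0]

Answer: 0 0 0 0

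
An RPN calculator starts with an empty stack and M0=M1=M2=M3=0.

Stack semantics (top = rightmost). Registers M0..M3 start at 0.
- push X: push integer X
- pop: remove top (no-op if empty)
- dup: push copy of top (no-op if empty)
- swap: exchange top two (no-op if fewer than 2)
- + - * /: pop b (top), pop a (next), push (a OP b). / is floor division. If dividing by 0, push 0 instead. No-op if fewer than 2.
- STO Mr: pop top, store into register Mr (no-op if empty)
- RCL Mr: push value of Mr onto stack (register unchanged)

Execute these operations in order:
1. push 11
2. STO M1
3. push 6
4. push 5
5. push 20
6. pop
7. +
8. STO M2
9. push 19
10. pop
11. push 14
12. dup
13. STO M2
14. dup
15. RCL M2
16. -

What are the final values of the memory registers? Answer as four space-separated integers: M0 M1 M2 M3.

After op 1 (push 11): stack=[11] mem=[0,0,0,0]
After op 2 (STO M1): stack=[empty] mem=[0,11,0,0]
After op 3 (push 6): stack=[6] mem=[0,11,0,0]
After op 4 (push 5): stack=[6,5] mem=[0,11,0,0]
After op 5 (push 20): stack=[6,5,20] mem=[0,11,0,0]
After op 6 (pop): stack=[6,5] mem=[0,11,0,0]
After op 7 (+): stack=[11] mem=[0,11,0,0]
After op 8 (STO M2): stack=[empty] mem=[0,11,11,0]
After op 9 (push 19): stack=[19] mem=[0,11,11,0]
After op 10 (pop): stack=[empty] mem=[0,11,11,0]
After op 11 (push 14): stack=[14] mem=[0,11,11,0]
After op 12 (dup): stack=[14,14] mem=[0,11,11,0]
After op 13 (STO M2): stack=[14] mem=[0,11,14,0]
After op 14 (dup): stack=[14,14] mem=[0,11,14,0]
After op 15 (RCL M2): stack=[14,14,14] mem=[0,11,14,0]
After op 16 (-): stack=[14,0] mem=[0,11,14,0]

Answer: 0 11 14 0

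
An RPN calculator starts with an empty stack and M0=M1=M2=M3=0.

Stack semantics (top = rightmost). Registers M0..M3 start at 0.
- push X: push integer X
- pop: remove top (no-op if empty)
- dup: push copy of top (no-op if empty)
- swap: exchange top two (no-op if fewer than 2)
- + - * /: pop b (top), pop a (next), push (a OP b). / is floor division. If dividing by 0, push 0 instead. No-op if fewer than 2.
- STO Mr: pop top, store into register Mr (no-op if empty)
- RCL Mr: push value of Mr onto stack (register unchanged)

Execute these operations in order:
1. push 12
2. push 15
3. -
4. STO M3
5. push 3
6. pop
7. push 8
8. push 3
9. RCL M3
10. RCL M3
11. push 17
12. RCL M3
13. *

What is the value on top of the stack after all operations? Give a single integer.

Answer: -51

Derivation:
After op 1 (push 12): stack=[12] mem=[0,0,0,0]
After op 2 (push 15): stack=[12,15] mem=[0,0,0,0]
After op 3 (-): stack=[-3] mem=[0,0,0,0]
After op 4 (STO M3): stack=[empty] mem=[0,0,0,-3]
After op 5 (push 3): stack=[3] mem=[0,0,0,-3]
After op 6 (pop): stack=[empty] mem=[0,0,0,-3]
After op 7 (push 8): stack=[8] mem=[0,0,0,-3]
After op 8 (push 3): stack=[8,3] mem=[0,0,0,-3]
After op 9 (RCL M3): stack=[8,3,-3] mem=[0,0,0,-3]
After op 10 (RCL M3): stack=[8,3,-3,-3] mem=[0,0,0,-3]
After op 11 (push 17): stack=[8,3,-3,-3,17] mem=[0,0,0,-3]
After op 12 (RCL M3): stack=[8,3,-3,-3,17,-3] mem=[0,0,0,-3]
After op 13 (*): stack=[8,3,-3,-3,-51] mem=[0,0,0,-3]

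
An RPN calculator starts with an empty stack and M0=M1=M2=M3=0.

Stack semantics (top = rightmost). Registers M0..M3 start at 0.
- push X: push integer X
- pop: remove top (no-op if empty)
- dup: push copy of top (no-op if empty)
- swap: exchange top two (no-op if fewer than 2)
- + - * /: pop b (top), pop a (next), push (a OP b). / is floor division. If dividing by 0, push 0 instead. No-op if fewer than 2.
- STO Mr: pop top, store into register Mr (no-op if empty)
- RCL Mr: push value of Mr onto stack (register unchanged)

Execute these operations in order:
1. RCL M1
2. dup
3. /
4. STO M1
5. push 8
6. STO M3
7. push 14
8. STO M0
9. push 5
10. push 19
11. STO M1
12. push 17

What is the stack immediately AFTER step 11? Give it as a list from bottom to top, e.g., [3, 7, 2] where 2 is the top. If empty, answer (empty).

After op 1 (RCL M1): stack=[0] mem=[0,0,0,0]
After op 2 (dup): stack=[0,0] mem=[0,0,0,0]
After op 3 (/): stack=[0] mem=[0,0,0,0]
After op 4 (STO M1): stack=[empty] mem=[0,0,0,0]
After op 5 (push 8): stack=[8] mem=[0,0,0,0]
After op 6 (STO M3): stack=[empty] mem=[0,0,0,8]
After op 7 (push 14): stack=[14] mem=[0,0,0,8]
After op 8 (STO M0): stack=[empty] mem=[14,0,0,8]
After op 9 (push 5): stack=[5] mem=[14,0,0,8]
After op 10 (push 19): stack=[5,19] mem=[14,0,0,8]
After op 11 (STO M1): stack=[5] mem=[14,19,0,8]

[5]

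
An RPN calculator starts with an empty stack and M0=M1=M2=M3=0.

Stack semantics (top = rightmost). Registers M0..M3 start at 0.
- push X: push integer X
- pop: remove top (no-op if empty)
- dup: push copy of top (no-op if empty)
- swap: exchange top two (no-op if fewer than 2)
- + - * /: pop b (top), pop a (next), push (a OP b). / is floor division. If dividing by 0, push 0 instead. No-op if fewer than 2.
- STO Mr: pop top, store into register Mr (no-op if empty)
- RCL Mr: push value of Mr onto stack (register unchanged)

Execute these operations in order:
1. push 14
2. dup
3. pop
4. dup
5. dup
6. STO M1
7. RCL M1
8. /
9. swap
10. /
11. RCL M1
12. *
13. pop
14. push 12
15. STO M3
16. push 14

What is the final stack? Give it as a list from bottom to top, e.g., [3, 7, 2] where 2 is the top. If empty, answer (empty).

After op 1 (push 14): stack=[14] mem=[0,0,0,0]
After op 2 (dup): stack=[14,14] mem=[0,0,0,0]
After op 3 (pop): stack=[14] mem=[0,0,0,0]
After op 4 (dup): stack=[14,14] mem=[0,0,0,0]
After op 5 (dup): stack=[14,14,14] mem=[0,0,0,0]
After op 6 (STO M1): stack=[14,14] mem=[0,14,0,0]
After op 7 (RCL M1): stack=[14,14,14] mem=[0,14,0,0]
After op 8 (/): stack=[14,1] mem=[0,14,0,0]
After op 9 (swap): stack=[1,14] mem=[0,14,0,0]
After op 10 (/): stack=[0] mem=[0,14,0,0]
After op 11 (RCL M1): stack=[0,14] mem=[0,14,0,0]
After op 12 (*): stack=[0] mem=[0,14,0,0]
After op 13 (pop): stack=[empty] mem=[0,14,0,0]
After op 14 (push 12): stack=[12] mem=[0,14,0,0]
After op 15 (STO M3): stack=[empty] mem=[0,14,0,12]
After op 16 (push 14): stack=[14] mem=[0,14,0,12]

Answer: [14]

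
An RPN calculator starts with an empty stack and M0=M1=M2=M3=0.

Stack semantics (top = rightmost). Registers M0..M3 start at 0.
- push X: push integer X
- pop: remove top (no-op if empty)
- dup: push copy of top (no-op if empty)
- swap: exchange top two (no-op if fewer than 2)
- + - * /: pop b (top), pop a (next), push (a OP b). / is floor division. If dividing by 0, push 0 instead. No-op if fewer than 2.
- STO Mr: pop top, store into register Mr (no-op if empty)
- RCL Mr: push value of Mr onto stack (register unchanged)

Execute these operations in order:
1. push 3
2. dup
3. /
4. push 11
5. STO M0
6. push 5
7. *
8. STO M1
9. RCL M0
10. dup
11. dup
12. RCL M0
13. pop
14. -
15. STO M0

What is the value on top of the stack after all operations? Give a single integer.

Answer: 11

Derivation:
After op 1 (push 3): stack=[3] mem=[0,0,0,0]
After op 2 (dup): stack=[3,3] mem=[0,0,0,0]
After op 3 (/): stack=[1] mem=[0,0,0,0]
After op 4 (push 11): stack=[1,11] mem=[0,0,0,0]
After op 5 (STO M0): stack=[1] mem=[11,0,0,0]
After op 6 (push 5): stack=[1,5] mem=[11,0,0,0]
After op 7 (*): stack=[5] mem=[11,0,0,0]
After op 8 (STO M1): stack=[empty] mem=[11,5,0,0]
After op 9 (RCL M0): stack=[11] mem=[11,5,0,0]
After op 10 (dup): stack=[11,11] mem=[11,5,0,0]
After op 11 (dup): stack=[11,11,11] mem=[11,5,0,0]
After op 12 (RCL M0): stack=[11,11,11,11] mem=[11,5,0,0]
After op 13 (pop): stack=[11,11,11] mem=[11,5,0,0]
After op 14 (-): stack=[11,0] mem=[11,5,0,0]
After op 15 (STO M0): stack=[11] mem=[0,5,0,0]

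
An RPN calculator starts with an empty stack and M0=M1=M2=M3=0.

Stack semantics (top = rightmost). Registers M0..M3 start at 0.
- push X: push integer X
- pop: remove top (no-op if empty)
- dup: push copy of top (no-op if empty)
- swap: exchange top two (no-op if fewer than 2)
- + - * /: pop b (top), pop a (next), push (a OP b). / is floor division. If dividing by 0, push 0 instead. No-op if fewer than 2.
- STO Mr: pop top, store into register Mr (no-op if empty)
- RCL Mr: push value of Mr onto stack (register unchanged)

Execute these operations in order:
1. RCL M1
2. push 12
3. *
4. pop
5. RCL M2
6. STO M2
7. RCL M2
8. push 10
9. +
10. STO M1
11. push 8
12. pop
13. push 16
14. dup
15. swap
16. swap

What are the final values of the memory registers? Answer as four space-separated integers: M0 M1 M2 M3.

Answer: 0 10 0 0

Derivation:
After op 1 (RCL M1): stack=[0] mem=[0,0,0,0]
After op 2 (push 12): stack=[0,12] mem=[0,0,0,0]
After op 3 (*): stack=[0] mem=[0,0,0,0]
After op 4 (pop): stack=[empty] mem=[0,0,0,0]
After op 5 (RCL M2): stack=[0] mem=[0,0,0,0]
After op 6 (STO M2): stack=[empty] mem=[0,0,0,0]
After op 7 (RCL M2): stack=[0] mem=[0,0,0,0]
After op 8 (push 10): stack=[0,10] mem=[0,0,0,0]
After op 9 (+): stack=[10] mem=[0,0,0,0]
After op 10 (STO M1): stack=[empty] mem=[0,10,0,0]
After op 11 (push 8): stack=[8] mem=[0,10,0,0]
After op 12 (pop): stack=[empty] mem=[0,10,0,0]
After op 13 (push 16): stack=[16] mem=[0,10,0,0]
After op 14 (dup): stack=[16,16] mem=[0,10,0,0]
After op 15 (swap): stack=[16,16] mem=[0,10,0,0]
After op 16 (swap): stack=[16,16] mem=[0,10,0,0]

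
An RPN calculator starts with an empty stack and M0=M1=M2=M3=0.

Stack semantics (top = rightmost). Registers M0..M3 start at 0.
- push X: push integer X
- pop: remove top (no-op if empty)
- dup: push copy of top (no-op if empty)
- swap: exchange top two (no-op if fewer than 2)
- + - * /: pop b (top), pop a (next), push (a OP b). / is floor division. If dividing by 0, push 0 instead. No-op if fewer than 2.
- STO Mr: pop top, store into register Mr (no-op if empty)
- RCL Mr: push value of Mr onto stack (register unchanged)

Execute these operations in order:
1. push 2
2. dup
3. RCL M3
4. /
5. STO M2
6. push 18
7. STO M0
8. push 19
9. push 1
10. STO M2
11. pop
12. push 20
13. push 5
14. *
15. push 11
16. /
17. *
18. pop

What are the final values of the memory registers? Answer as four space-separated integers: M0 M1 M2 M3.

After op 1 (push 2): stack=[2] mem=[0,0,0,0]
After op 2 (dup): stack=[2,2] mem=[0,0,0,0]
After op 3 (RCL M3): stack=[2,2,0] mem=[0,0,0,0]
After op 4 (/): stack=[2,0] mem=[0,0,0,0]
After op 5 (STO M2): stack=[2] mem=[0,0,0,0]
After op 6 (push 18): stack=[2,18] mem=[0,0,0,0]
After op 7 (STO M0): stack=[2] mem=[18,0,0,0]
After op 8 (push 19): stack=[2,19] mem=[18,0,0,0]
After op 9 (push 1): stack=[2,19,1] mem=[18,0,0,0]
After op 10 (STO M2): stack=[2,19] mem=[18,0,1,0]
After op 11 (pop): stack=[2] mem=[18,0,1,0]
After op 12 (push 20): stack=[2,20] mem=[18,0,1,0]
After op 13 (push 5): stack=[2,20,5] mem=[18,0,1,0]
After op 14 (*): stack=[2,100] mem=[18,0,1,0]
After op 15 (push 11): stack=[2,100,11] mem=[18,0,1,0]
After op 16 (/): stack=[2,9] mem=[18,0,1,0]
After op 17 (*): stack=[18] mem=[18,0,1,0]
After op 18 (pop): stack=[empty] mem=[18,0,1,0]

Answer: 18 0 1 0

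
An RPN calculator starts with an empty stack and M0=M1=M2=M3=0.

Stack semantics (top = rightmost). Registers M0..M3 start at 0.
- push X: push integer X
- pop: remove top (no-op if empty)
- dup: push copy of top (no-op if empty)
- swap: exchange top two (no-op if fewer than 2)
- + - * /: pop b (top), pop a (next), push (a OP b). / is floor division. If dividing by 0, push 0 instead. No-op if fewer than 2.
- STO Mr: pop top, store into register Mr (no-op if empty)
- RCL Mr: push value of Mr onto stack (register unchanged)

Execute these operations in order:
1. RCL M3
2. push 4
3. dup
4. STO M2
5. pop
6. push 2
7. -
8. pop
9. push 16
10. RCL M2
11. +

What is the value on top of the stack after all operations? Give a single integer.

Answer: 20

Derivation:
After op 1 (RCL M3): stack=[0] mem=[0,0,0,0]
After op 2 (push 4): stack=[0,4] mem=[0,0,0,0]
After op 3 (dup): stack=[0,4,4] mem=[0,0,0,0]
After op 4 (STO M2): stack=[0,4] mem=[0,0,4,0]
After op 5 (pop): stack=[0] mem=[0,0,4,0]
After op 6 (push 2): stack=[0,2] mem=[0,0,4,0]
After op 7 (-): stack=[-2] mem=[0,0,4,0]
After op 8 (pop): stack=[empty] mem=[0,0,4,0]
After op 9 (push 16): stack=[16] mem=[0,0,4,0]
After op 10 (RCL M2): stack=[16,4] mem=[0,0,4,0]
After op 11 (+): stack=[20] mem=[0,0,4,0]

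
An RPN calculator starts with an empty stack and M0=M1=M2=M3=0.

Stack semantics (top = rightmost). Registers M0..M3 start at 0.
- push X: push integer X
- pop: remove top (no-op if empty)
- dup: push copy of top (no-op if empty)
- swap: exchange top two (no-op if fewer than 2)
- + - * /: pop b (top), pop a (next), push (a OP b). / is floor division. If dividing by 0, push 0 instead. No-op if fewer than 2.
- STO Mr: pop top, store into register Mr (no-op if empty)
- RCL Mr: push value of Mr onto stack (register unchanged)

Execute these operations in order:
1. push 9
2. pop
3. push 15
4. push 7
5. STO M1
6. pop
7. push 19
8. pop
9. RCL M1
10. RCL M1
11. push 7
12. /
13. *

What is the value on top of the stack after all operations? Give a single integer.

After op 1 (push 9): stack=[9] mem=[0,0,0,0]
After op 2 (pop): stack=[empty] mem=[0,0,0,0]
After op 3 (push 15): stack=[15] mem=[0,0,0,0]
After op 4 (push 7): stack=[15,7] mem=[0,0,0,0]
After op 5 (STO M1): stack=[15] mem=[0,7,0,0]
After op 6 (pop): stack=[empty] mem=[0,7,0,0]
After op 7 (push 19): stack=[19] mem=[0,7,0,0]
After op 8 (pop): stack=[empty] mem=[0,7,0,0]
After op 9 (RCL M1): stack=[7] mem=[0,7,0,0]
After op 10 (RCL M1): stack=[7,7] mem=[0,7,0,0]
After op 11 (push 7): stack=[7,7,7] mem=[0,7,0,0]
After op 12 (/): stack=[7,1] mem=[0,7,0,0]
After op 13 (*): stack=[7] mem=[0,7,0,0]

Answer: 7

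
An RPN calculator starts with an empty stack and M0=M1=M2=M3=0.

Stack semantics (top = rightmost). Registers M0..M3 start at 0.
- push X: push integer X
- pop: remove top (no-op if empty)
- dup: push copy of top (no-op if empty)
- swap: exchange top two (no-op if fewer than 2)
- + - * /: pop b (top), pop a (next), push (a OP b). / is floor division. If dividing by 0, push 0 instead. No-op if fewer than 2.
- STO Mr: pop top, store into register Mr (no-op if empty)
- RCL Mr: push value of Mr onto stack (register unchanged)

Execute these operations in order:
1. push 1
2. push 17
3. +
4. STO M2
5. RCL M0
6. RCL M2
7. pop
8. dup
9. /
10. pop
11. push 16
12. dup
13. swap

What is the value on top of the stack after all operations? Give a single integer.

Answer: 16

Derivation:
After op 1 (push 1): stack=[1] mem=[0,0,0,0]
After op 2 (push 17): stack=[1,17] mem=[0,0,0,0]
After op 3 (+): stack=[18] mem=[0,0,0,0]
After op 4 (STO M2): stack=[empty] mem=[0,0,18,0]
After op 5 (RCL M0): stack=[0] mem=[0,0,18,0]
After op 6 (RCL M2): stack=[0,18] mem=[0,0,18,0]
After op 7 (pop): stack=[0] mem=[0,0,18,0]
After op 8 (dup): stack=[0,0] mem=[0,0,18,0]
After op 9 (/): stack=[0] mem=[0,0,18,0]
After op 10 (pop): stack=[empty] mem=[0,0,18,0]
After op 11 (push 16): stack=[16] mem=[0,0,18,0]
After op 12 (dup): stack=[16,16] mem=[0,0,18,0]
After op 13 (swap): stack=[16,16] mem=[0,0,18,0]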